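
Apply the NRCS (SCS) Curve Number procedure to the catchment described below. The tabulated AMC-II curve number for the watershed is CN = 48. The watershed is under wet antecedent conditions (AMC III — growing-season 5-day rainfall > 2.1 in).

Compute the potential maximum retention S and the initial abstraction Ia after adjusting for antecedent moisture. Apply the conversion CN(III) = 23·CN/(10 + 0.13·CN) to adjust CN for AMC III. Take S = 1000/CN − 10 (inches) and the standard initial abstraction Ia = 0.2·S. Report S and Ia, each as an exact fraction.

Wet (AMC III): CN(III) = 23·48/(10 + 0.13·48) = 1104/(406/25) = 13800/203 ≈ 67.980
Max retention: S = 1000/(13800/203) − 10 = 325/69 in (≈ 4.710 in)
Ia = 0.2·(325/69) = 65/69 in ≈ 0.942 in

S = 325/69 in ≈ 4.710 in; Ia = 65/69 in ≈ 0.942 in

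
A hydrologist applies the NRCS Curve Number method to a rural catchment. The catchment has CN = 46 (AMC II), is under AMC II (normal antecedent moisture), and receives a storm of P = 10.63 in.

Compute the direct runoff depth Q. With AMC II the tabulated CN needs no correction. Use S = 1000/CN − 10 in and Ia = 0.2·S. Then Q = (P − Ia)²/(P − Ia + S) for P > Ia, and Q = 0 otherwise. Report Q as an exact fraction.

Q = 362864401/105912700 in ≈ 3.426 in

Average conditions: CN = 46 (no AMC adjustment).
Retention S: 1000/CN − 10 with CN=46.000 → S = 270/23 ≈ 11.739 in
Ia = 0.2S: 0.2·11.739 = 2.348 in (exactly 54/23)
Excess rainfall: 10.630 − 2.348 = 8.282 in; P > Ia so Q > 0
Runoff Q = (P−Ia)²/(P−Ia+S) = (8.282)²/(8.282+11.739) = 362864401/105912700 ≈ 3.426 in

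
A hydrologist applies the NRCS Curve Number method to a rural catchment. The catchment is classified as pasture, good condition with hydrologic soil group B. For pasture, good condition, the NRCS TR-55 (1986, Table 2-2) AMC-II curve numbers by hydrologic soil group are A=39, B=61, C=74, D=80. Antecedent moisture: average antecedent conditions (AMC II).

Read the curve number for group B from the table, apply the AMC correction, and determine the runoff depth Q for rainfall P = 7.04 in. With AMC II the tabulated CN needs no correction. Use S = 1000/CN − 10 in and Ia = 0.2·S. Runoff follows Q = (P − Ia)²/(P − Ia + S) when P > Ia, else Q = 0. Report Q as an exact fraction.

NRCS table: pasture, good condition, soil group B → CN(II) = 61
CN(II) = 61; AMC II needs no correction.
S = 1000/61 − 10 = 390/61 in ≈ 6.393 in
Initial abstraction Ia = S/5 = (390/61)/5 = 78/61 ≈ 1.279 in
P − Ia = 7.040 − 1.279 = 8786/1525 ≈ 5.761 in (> 0, runoff occurs)
Q: (8786/1525)² ÷ (18536/1525) = 19298449/7066850 in (≈ 2.731 in)

Q = 19298449/7066850 in ≈ 2.731 in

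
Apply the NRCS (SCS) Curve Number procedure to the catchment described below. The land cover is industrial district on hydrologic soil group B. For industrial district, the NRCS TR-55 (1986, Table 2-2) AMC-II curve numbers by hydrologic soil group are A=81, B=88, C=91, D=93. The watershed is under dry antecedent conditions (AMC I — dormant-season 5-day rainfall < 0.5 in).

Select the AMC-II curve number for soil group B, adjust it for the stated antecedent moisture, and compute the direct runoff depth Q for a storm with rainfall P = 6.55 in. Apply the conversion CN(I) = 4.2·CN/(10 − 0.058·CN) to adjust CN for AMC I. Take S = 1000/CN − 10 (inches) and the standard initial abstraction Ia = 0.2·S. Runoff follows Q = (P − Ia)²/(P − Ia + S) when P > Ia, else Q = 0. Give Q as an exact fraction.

Q = 82573569/21693980 in ≈ 3.806 in

NRCS table: industrial district, soil group B → CN(II) = 88
Dry (AMC I): CN(I) = 4.2·88/(10 − 0.058·88) = (1848/5)/(612/125) = 3850/51 ≈ 75.490
Max retention: S = 1000/(3850/51) − 10 = 250/77 in (≈ 3.247 in)
Ia = 0.2·(250/77) = 50/77 in ≈ 0.649 in
Excess rainfall: 6.550 − 0.649 = 5.901 in; P > Ia so Q > 0
Runoff Q = (P−Ia)²/(P−Ia+S) = (5.901)²/(5.901+3.247) = 82573569/21693980 ≈ 3.806 in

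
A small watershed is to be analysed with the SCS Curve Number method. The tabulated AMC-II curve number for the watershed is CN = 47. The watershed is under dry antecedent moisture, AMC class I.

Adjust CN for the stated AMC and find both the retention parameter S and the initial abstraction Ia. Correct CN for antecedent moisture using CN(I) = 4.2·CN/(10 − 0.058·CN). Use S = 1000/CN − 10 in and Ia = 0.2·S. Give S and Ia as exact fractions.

CN(I) from CN(II)=47: (4.2·47)/(10 − 0.058·47) = 98700/3637 ≈ 27.138
S = 1000/(98700/3637) − 10 = 26500/987 in ≈ 26.849 in
Initial abstraction Ia = S/5 = (26500/987)/5 = 5300/987 ≈ 5.370 in

S = 26500/987 in ≈ 26.849 in; Ia = 5300/987 in ≈ 5.370 in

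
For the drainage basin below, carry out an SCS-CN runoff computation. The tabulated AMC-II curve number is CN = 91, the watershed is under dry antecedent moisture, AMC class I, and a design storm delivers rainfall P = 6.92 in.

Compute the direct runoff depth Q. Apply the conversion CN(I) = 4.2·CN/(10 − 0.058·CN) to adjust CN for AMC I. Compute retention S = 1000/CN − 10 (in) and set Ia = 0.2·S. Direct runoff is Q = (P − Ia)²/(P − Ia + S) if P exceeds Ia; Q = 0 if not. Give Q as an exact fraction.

Adjust CN=91 to AMC I: 4.2·91/(10 − 0.058·91) → (1911/5) ÷ (2361/500) = 63700/787 ≈ 80.940
S = 1000/(63700/787) − 10 = 1500/637 in ≈ 2.355 in
Initial abstraction Ia = S/5 = (1500/637)/5 = 300/637 ≈ 0.471 in
Since P=6.920 > Ia=0.471: effective rainfall P−Ia = 102701/15925 in
Q: (102701/15925)² ÷ (140201/15925) = 10547495401/2232700925 in (≈ 4.724 in)

Q = 10547495401/2232700925 in ≈ 4.724 in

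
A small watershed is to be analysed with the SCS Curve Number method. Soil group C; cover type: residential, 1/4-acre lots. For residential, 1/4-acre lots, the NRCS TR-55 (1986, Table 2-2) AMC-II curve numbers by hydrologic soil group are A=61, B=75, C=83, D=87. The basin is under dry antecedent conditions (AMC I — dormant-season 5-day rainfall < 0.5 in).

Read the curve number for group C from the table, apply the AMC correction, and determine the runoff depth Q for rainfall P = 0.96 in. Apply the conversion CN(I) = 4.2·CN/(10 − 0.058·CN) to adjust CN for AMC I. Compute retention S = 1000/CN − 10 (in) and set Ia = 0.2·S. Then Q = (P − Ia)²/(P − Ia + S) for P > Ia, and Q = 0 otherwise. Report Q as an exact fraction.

NRCS table: residential, 1/4-acre lots, soil group C → CN(II) = 83
Adjust CN=83 to AMC I: 4.2·83/(10 − 0.058·83) → (1743/5) ÷ (2593/500) = 174300/2593 ≈ 67.219
Retention S: 1000/CN − 10 with CN=67.219 → S = 8500/1743 ≈ 4.877 in
Ia = 0.2S: 0.2·4.877 = 0.975 in (exactly 1700/1743)
P = 0.960 ≤ Ia = 0.975 in: entire storm abstracted, Q = 0.

Q = 0 in ≈ 0.000 in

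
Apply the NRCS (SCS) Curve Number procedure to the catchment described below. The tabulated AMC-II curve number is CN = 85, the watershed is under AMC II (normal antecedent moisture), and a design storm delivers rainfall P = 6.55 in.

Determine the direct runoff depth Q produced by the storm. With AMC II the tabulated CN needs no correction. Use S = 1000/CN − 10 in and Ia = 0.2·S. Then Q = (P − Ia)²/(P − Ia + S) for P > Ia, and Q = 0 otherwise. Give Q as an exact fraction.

Average conditions: CN = 85 (no AMC adjustment).
Retention S: 1000/CN − 10 with CN=85.000 → S = 30/17 ≈ 1.765 in
Ia = 0.2S: 0.2·1.765 = 0.353 in (exactly 6/17)
Since P=6.550 > Ia=0.353: effective rainfall P−Ia = 2107/340 in
Q: (2107/340)² ÷ (2707/340) = 4439449/920380 in (≈ 4.823 in)

Q = 4439449/920380 in ≈ 4.823 in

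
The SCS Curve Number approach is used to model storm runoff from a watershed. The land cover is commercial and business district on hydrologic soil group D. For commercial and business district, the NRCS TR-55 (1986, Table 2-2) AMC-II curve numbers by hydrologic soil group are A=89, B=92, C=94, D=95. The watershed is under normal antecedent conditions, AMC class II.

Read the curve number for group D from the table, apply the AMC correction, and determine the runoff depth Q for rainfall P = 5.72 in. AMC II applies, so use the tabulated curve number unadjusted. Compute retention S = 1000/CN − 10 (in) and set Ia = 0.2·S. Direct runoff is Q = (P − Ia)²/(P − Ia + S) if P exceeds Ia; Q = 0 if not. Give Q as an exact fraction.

Q = 7112889/1385575 in ≈ 5.134 in

NRCS table: commercial and business district, soil group D → CN(II) = 95
Average conditions: CN = 95 (no AMC adjustment).
Max retention: S = 1000/95 − 10 = 10/19 in (≈ 0.526 in)
Ia = 0.2·(10/19) = 2/19 in ≈ 0.105 in
Since P=5.720 > Ia=0.105: effective rainfall P−Ia = 2667/475 in
Q = (2667/475)²/((2667/475) + 10/19) = (7112889/225625)/(2917/475) = 7112889/1385575 in ≈ 5.134 in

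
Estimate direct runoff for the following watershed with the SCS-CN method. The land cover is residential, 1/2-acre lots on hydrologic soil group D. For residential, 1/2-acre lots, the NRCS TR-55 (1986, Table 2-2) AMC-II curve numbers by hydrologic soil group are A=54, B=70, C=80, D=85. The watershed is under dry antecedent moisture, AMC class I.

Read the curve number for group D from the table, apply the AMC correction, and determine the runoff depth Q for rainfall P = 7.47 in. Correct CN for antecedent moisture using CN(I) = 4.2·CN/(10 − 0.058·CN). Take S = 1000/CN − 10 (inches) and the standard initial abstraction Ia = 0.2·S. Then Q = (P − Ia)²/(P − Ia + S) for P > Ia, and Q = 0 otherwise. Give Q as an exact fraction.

Q = 6224105449/1533826700 in ≈ 4.058 in

NRCS table: residential, 1/2-acre lots, soil group D → CN(II) = 85
Adjust CN=85 to AMC I: 4.2·85/(10 − 0.058·85) → 357 ÷ (507/100) = 11900/169 ≈ 70.414
S = 1000/(11900/169) − 10 = 500/119 in ≈ 4.202 in
Ia = 0.2S: 0.2·4.202 = 0.840 in (exactly 100/119)
Excess rainfall: 7.470 − 0.840 = 6.630 in; P > Ia so Q > 0
Q = (78893/11900)²/((78893/11900) + 500/119) = (6224105449/141610000)/(128893/11900) = 6224105449/1533826700 in ≈ 4.058 in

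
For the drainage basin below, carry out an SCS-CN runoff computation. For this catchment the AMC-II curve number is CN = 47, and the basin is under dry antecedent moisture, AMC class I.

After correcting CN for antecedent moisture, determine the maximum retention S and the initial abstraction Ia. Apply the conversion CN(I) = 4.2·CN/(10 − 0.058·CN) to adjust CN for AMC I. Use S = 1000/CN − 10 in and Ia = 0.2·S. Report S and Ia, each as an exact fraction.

Adjust CN=47 to AMC I: 4.2·47/(10 − 0.058·47) → (987/5) ÷ (3637/500) = 98700/3637 ≈ 27.138
S = 1000/(98700/3637) − 10 = 26500/987 in ≈ 26.849 in
Initial abstraction Ia = S/5 = (26500/987)/5 = 5300/987 ≈ 5.370 in

S = 26500/987 in ≈ 26.849 in; Ia = 5300/987 in ≈ 5.370 in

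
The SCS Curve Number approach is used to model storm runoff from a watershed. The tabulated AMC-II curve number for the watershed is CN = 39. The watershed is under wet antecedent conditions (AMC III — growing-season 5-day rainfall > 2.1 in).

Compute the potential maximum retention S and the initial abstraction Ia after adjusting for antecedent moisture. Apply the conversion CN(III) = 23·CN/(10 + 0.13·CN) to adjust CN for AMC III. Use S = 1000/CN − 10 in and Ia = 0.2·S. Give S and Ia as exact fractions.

Wet (AMC III): CN(III) = 23·39/(10 + 0.13·39) = 897/(1507/100) = 89700/1507 ≈ 59.522
Max retention: S = 1000/(89700/1507) − 10 = 6100/897 in (≈ 6.800 in)
Ia = 0.2S: 0.2·6.800 = 1.360 in (exactly 1220/897)

S = 6100/897 in ≈ 6.800 in; Ia = 1220/897 in ≈ 1.360 in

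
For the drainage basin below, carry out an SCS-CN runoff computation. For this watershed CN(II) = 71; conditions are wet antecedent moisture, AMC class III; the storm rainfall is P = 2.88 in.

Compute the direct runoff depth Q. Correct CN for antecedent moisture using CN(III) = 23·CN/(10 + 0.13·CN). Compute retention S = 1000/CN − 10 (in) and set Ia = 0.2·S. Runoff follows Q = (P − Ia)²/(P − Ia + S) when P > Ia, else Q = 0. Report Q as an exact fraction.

Wet (AMC III): CN(III) = 23·71/(10 + 0.13·71) = 1633/(1923/100) = 163300/1923 ≈ 84.919
Retention S: 1000/CN − 10 with CN=84.919 → S = 2900/1633 ≈ 1.776 in
Ia = 0.2·(2900/1633) = 580/1633 in ≈ 0.355 in
Since P=2.880 > Ia=0.355: effective rainfall P−Ia = 103076/40825 in
Q: (103076/40825)² ÷ (175576/40825) = 1328082722/895986275 in (≈ 1.482 in)

Q = 1328082722/895986275 in ≈ 1.482 in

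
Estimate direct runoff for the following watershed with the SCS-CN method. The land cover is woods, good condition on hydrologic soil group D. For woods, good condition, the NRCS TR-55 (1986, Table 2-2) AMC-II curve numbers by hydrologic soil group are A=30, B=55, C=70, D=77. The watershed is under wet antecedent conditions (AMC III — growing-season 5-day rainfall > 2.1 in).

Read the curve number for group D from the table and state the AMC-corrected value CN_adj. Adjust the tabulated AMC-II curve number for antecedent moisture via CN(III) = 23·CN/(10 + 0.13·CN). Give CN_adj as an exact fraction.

CN_adj = 7700/87 ≈ 88.506

NRCS table: woods, good condition, soil group D → CN(II) = 77
Adjust CN=77 to AMC III: 23·77/(10 + 0.13·77) → 1771 ÷ (2001/100) = 7700/87 ≈ 88.506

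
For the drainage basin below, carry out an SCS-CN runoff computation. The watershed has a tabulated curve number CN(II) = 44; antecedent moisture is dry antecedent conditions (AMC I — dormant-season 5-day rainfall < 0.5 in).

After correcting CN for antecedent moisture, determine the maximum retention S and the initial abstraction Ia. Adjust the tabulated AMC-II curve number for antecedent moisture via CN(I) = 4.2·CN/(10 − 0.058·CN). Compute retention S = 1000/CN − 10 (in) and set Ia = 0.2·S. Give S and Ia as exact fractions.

CN(I) from CN(II)=44: (4.2·44)/(10 − 0.058·44) = 3300/133 ≈ 24.812
Max retention: S = 1000/(3300/133) − 10 = 1000/33 in (≈ 30.303 in)
Ia = 0.2·(1000/33) = 200/33 in ≈ 6.061 in

S = 1000/33 in ≈ 30.303 in; Ia = 200/33 in ≈ 6.061 in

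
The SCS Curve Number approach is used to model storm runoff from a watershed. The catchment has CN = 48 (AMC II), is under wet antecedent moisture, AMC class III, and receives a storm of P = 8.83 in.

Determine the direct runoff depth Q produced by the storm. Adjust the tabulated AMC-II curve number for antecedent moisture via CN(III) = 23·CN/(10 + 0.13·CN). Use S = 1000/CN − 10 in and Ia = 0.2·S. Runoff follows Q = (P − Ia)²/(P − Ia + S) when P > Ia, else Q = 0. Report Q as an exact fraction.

CN(III) from CN(II)=48: (23·48)/(10 + 0.13·48) = 13800/203 ≈ 67.980
S = 1000/(13800/203) − 10 = 325/69 in ≈ 4.710 in
Initial abstraction Ia = S/5 = (325/69)/5 = 65/69 ≈ 0.942 in
P − Ia = 8.830 − 0.942 = 54427/6900 ≈ 7.888 in (> 0, runoff occurs)
Q: (54427/6900)² ÷ (86927/6900) = 2962298329/599796300 in (≈ 4.939 in)

Q = 2962298329/599796300 in ≈ 4.939 in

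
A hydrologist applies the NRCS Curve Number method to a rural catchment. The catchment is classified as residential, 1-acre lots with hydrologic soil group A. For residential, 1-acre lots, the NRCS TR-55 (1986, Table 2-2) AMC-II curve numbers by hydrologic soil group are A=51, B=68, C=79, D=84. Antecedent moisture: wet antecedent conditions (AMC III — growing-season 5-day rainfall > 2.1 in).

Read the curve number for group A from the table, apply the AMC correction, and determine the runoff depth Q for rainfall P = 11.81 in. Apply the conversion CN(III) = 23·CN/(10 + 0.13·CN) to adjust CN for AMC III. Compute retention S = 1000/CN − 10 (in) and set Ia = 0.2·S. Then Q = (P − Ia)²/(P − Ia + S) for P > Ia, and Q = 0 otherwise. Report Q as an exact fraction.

NRCS table: residential, 1-acre lots, soil group A → CN(II) = 51
Wet (AMC III): CN(III) = 23·51/(10 + 0.13·51) = 1173/(1663/100) = 117300/1663 ≈ 70.535
Retention S: 1000/CN − 10 with CN=70.535 → S = 4900/1173 ≈ 4.177 in
Ia = 0.2·(4900/1173) = 980/1173 in ≈ 0.835 in
Since P=11.810 > Ia=0.835: effective rainfall P−Ia = 1287313/117300 in
Q: (1287313/117300)² ÷ (1777313/117300) = 1657174759969/208478814900 in (≈ 7.949 in)

Q = 1657174759969/208478814900 in ≈ 7.949 in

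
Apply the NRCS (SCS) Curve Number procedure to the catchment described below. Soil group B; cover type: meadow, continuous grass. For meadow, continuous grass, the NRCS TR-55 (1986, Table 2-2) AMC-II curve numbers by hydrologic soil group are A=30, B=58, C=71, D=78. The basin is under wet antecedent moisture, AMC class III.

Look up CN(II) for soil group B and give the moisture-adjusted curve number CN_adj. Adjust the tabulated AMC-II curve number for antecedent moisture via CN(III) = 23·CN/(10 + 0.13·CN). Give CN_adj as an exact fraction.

NRCS table: meadow, continuous grass, soil group B → CN(II) = 58
Wet (AMC III): CN(III) = 23·58/(10 + 0.13·58) = 1334/(877/50) = 66700/877 ≈ 76.055

CN_adj = 66700/877 ≈ 76.055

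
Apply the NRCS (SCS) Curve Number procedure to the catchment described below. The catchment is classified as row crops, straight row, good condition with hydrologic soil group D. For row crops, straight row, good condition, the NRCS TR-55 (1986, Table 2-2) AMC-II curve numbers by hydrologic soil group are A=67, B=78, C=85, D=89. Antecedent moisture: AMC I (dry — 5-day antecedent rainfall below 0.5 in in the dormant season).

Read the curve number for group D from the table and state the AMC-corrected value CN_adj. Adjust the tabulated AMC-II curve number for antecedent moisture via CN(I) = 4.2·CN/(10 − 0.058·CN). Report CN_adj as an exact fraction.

NRCS table: row crops, straight row, good condition, soil group D → CN(II) = 89
Dry (AMC I): CN(I) = 4.2·89/(10 − 0.058·89) = (1869/5)/(2419/500) = 186900/2419 ≈ 77.263

CN_adj = 186900/2419 ≈ 77.263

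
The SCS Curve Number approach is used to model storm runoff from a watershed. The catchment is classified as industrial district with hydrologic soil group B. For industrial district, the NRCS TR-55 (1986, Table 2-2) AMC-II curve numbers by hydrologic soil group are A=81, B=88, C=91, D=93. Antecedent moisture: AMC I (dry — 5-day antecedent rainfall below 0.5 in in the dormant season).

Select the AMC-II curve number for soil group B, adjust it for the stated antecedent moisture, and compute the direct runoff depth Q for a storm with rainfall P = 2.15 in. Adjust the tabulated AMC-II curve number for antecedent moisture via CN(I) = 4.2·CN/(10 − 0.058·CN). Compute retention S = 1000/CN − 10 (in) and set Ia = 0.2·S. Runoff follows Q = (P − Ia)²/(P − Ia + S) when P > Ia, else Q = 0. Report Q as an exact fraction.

Q = 5340721/11258940 in ≈ 0.474 in

NRCS table: industrial district, soil group B → CN(II) = 88
Dry (AMC I): CN(I) = 4.2·88/(10 − 0.058·88) = (1848/5)/(612/125) = 3850/51 ≈ 75.490
Retention S: 1000/CN − 10 with CN=75.490 → S = 250/77 ≈ 3.247 in
Ia = 0.2·(250/77) = 50/77 in ≈ 0.649 in
Since P=2.150 > Ia=0.649: effective rainfall P−Ia = 2311/1540 in
Q = (2311/1540)²/((2311/1540) + 250/77) = (5340721/2371600)/(7311/1540) = 5340721/11258940 in ≈ 0.474 in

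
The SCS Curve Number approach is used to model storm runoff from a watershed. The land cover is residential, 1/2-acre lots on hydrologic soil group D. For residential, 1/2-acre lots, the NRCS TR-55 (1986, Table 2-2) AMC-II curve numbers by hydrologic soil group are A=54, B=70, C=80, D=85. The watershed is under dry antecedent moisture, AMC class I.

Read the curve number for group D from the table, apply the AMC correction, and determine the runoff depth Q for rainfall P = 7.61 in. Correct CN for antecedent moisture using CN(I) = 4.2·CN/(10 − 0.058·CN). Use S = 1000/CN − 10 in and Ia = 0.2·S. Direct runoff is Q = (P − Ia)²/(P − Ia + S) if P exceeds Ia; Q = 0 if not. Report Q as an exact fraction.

NRCS table: residential, 1/2-acre lots, soil group D → CN(II) = 85
Adjust CN=85 to AMC I: 4.2·85/(10 − 0.058·85) → 357 ÷ (507/100) = 11900/169 ≈ 70.414
Retention S: 1000/CN − 10 with CN=70.414 → S = 500/119 ≈ 4.202 in
Ia = 0.2S: 0.2·4.202 = 0.840 in (exactly 100/119)
Since P=7.610 > Ia=0.840: effective rainfall P−Ia = 80559/11900 in
Q = (80559/11900)²/((80559/11900) + 500/119) = (6489752481/141610000)/(130559/11900) = 6489752481/1553652100 in ≈ 4.177 in

Q = 6489752481/1553652100 in ≈ 4.177 in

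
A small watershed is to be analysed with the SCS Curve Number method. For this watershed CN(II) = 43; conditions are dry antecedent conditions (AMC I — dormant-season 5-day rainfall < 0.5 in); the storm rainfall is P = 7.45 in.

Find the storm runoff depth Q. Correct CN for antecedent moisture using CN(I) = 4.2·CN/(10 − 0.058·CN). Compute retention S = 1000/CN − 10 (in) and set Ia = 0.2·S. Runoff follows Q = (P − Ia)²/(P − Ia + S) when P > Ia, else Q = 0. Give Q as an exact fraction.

Q = 46908801/1185030980 in ≈ 0.040 in

CN(I) from CN(II)=43: (4.2·43)/(10 − 0.058·43) = 30100/1251 ≈ 24.061
Retention S: 1000/CN − 10 with CN=24.061 → S = 9500/301 ≈ 31.561 in
Initial abstraction Ia = S/5 = (9500/301)/5 = 1900/301 ≈ 6.312 in
P − Ia = 7.450 − 6.312 = 6849/6020 ≈ 1.138 in (> 0, runoff occurs)
Runoff Q = (P−Ia)²/(P−Ia+S) = (1.138)²/(1.138+31.561) = 46908801/1185030980 ≈ 0.040 in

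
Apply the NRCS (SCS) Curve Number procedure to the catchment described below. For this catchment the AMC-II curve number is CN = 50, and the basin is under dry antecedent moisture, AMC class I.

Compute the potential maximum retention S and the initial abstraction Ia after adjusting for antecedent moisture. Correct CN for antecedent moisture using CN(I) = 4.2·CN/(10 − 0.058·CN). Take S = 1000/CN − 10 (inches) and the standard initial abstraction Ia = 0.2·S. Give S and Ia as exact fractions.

S = 500/21 in ≈ 23.810 in; Ia = 100/21 in ≈ 4.762 in

Adjust CN=50 to AMC I: 4.2·50/(10 − 0.058·50) → 210 ÷ (71/10) = 2100/71 ≈ 29.577
Max retention: S = 1000/(2100/71) − 10 = 500/21 in (≈ 23.810 in)
Initial abstraction Ia = S/5 = (500/21)/5 = 100/21 ≈ 4.762 in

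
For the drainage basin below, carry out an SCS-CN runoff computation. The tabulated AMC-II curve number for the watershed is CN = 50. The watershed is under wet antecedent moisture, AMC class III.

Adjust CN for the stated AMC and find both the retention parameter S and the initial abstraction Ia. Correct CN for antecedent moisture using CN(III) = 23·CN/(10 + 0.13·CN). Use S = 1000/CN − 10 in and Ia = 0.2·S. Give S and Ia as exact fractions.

CN(III) from CN(II)=50: (23·50)/(10 + 0.13·50) = 2300/33 ≈ 69.697
Max retention: S = 1000/(2300/33) − 10 = 100/23 in (≈ 4.348 in)
Ia = 0.2·(100/23) = 20/23 in ≈ 0.870 in

S = 100/23 in ≈ 4.348 in; Ia = 20/23 in ≈ 0.870 in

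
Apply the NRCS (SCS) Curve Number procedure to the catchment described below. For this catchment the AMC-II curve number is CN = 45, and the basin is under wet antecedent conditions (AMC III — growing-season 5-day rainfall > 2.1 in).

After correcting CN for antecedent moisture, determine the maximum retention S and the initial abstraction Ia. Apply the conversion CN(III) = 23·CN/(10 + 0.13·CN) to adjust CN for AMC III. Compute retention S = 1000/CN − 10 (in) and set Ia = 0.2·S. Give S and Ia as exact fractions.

Wet (AMC III): CN(III) = 23·45/(10 + 0.13·45) = 1035/(317/20) = 20700/317 ≈ 65.300
Retention S: 1000/CN − 10 with CN=65.300 → S = 1100/207 ≈ 5.314 in
Initial abstraction Ia = S/5 = (1100/207)/5 = 220/207 ≈ 1.063 in

S = 1100/207 in ≈ 5.314 in; Ia = 220/207 in ≈ 1.063 in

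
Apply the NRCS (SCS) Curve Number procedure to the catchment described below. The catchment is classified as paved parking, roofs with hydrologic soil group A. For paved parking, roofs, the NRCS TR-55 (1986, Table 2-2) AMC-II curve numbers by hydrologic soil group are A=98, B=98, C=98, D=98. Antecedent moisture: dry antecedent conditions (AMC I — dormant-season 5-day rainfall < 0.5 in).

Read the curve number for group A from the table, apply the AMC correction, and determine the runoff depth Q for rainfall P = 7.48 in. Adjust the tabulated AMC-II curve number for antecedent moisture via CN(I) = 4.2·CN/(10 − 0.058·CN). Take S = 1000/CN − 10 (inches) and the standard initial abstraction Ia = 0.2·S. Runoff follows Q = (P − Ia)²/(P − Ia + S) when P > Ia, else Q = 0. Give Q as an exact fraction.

NRCS table: paved parking, roofs, soil group A → CN(II) = 98
CN(I) from CN(II)=98: (4.2·98)/(10 − 0.058·98) = 102900/1079 ≈ 95.366
Retention S: 1000/CN − 10 with CN=95.366 → S = 500/1029 ≈ 0.486 in
Initial abstraction Ia = S/5 = (500/1029)/5 = 100/1029 ≈ 0.097 in
Excess rainfall: 7.480 − 0.097 = 7.383 in; P > Ia so Q > 0
Q = (189923/25725)²/((189923/25725) + 500/1029) = (36070745929/661775625)/(202423/25725) = 36070745929/5207331675 in ≈ 6.927 in

Q = 36070745929/5207331675 in ≈ 6.927 in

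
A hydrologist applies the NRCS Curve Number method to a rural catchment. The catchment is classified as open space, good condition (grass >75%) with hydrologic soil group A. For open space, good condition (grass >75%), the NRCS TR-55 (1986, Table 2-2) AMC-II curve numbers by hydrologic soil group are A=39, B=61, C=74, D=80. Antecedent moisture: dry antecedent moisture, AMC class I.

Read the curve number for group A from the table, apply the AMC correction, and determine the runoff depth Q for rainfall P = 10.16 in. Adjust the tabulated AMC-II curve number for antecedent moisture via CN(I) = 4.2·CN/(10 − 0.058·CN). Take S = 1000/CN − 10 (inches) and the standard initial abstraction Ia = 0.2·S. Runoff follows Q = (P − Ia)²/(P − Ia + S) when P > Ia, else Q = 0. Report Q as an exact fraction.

NRCS table: open space, good condition (grass >75%), soil group A → CN(II) = 39
CN(I) from CN(II)=39: (4.2·39)/(10 − 0.058·39) = 81900/3869 ≈ 21.168
S = 1000/(81900/3869) − 10 = 30500/819 in ≈ 37.241 in
Ia = 0.2·(30500/819) = 6100/819 in ≈ 7.448 in
Since P=10.160 > Ia=7.448: effective rainfall P−Ia = 55526/20475 in
Runoff Q = (P−Ia)²/(P−Ia+S) = (2.712)²/(2.712+37.241) = 1541568338/8374541175 ≈ 0.184 in

Q = 1541568338/8374541175 in ≈ 0.184 in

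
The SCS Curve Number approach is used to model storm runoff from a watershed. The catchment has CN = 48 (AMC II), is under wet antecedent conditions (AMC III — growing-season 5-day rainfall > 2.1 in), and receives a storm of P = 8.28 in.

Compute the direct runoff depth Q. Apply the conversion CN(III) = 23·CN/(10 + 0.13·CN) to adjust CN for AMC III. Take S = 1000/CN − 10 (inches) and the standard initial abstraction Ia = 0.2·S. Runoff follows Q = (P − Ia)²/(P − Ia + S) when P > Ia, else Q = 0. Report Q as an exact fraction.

Adjust CN=48 to AMC III: 23·48/(10 + 0.13·48) → 1104 ÷ (406/25) = 13800/203 ≈ 67.980
S = 1000/(13800/203) − 10 = 325/69 in ≈ 4.710 in
Initial abstraction Ia = S/5 = (325/69)/5 = 65/69 ≈ 0.942 in
Since P=8.280 > Ia=0.942: effective rainfall P−Ia = 12658/1725 in
Runoff Q = (P−Ia)²/(P−Ia+S) = (7.338)²/(7.338+4.710) = 160224964/35850675 ≈ 4.469 in

Q = 160224964/35850675 in ≈ 4.469 in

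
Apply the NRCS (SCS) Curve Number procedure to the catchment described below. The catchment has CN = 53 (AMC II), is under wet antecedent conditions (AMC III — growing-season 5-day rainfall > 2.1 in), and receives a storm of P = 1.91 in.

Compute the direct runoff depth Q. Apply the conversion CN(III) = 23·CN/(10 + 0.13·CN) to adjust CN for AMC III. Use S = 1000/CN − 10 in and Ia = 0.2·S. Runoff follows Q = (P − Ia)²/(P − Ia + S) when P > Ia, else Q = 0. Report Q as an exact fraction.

Q = 19273491241/74216255100 in ≈ 0.260 in

Adjust CN=53 to AMC III: 23·53/(10 + 0.13·53) → 1219 ÷ (1689/100) = 121900/1689 ≈ 72.173
S = 1000/(121900/1689) − 10 = 4700/1219 in ≈ 3.856 in
Initial abstraction Ia = S/5 = (4700/1219)/5 = 940/1219 ≈ 0.771 in
Excess rainfall: 1.910 − 0.771 = 1.139 in; P > Ia so Q > 0
Q: (138829/121900)² ÷ (608829/121900) = 19273491241/74216255100 in (≈ 0.260 in)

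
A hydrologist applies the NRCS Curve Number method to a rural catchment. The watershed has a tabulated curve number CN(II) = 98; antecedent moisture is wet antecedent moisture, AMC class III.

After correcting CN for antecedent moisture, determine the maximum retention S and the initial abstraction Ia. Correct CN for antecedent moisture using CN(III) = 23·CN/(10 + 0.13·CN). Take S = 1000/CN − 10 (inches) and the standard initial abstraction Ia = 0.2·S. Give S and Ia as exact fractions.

Adjust CN=98 to AMC III: 23·98/(10 + 0.13·98) → 2254 ÷ (1137/50) = 112700/1137 ≈ 99.120
S = 1000/(112700/1137) − 10 = 100/1127 in ≈ 0.089 in
Ia = 0.2S: 0.2·0.089 = 0.018 in (exactly 20/1127)

S = 100/1127 in ≈ 0.089 in; Ia = 20/1127 in ≈ 0.018 in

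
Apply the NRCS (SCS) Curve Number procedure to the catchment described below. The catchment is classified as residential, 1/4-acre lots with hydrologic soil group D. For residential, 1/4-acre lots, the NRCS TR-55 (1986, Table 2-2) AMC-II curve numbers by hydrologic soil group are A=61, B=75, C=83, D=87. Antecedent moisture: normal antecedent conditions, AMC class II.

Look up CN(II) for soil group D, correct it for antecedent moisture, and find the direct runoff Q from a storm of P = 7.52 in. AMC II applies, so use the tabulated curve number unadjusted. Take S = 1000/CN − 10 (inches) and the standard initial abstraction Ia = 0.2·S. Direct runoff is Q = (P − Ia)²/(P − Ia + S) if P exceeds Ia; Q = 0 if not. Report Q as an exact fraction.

Q = 61669609/10307325 in ≈ 5.983 in

NRCS table: residential, 1/4-acre lots, soil group D → CN(II) = 87
Average conditions: CN = 87 (no AMC adjustment).
Max retention: S = 1000/87 − 10 = 130/87 in (≈ 1.494 in)
Ia = 0.2·(130/87) = 26/87 in ≈ 0.299 in
Excess rainfall: 7.520 − 0.299 = 7.221 in; P > Ia so Q > 0
Runoff Q = (P−Ia)²/(P−Ia+S) = (7.221)²/(7.221+1.494) = 61669609/10307325 ≈ 5.983 in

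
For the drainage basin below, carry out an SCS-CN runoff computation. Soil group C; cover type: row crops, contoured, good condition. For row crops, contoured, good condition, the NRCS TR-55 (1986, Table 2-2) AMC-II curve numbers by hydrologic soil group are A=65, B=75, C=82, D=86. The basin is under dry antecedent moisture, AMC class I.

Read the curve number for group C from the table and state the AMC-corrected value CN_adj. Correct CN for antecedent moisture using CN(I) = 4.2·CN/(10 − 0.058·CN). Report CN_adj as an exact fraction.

CN_adj = 28700/437 ≈ 65.675

NRCS table: row crops, contoured, good condition, soil group C → CN(II) = 82
Adjust CN=82 to AMC I: 4.2·82/(10 − 0.058·82) → (1722/5) ÷ (1311/250) = 28700/437 ≈ 65.675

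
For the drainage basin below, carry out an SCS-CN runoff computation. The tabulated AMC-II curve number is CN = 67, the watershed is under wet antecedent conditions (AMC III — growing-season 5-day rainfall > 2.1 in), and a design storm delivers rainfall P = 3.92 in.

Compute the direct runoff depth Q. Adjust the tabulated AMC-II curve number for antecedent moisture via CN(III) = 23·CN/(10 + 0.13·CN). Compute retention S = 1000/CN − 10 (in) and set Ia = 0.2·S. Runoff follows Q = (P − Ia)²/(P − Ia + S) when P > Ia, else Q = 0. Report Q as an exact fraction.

CN(III) from CN(II)=67: (23·67)/(10 + 0.13·67) = 154100/1871 ≈ 82.362
Max retention: S = 1000/(154100/1871) − 10 = 3300/1541 in (≈ 2.141 in)
Ia = 0.2·(3300/1541) = 660/1541 in ≈ 0.428 in
Excess rainfall: 3.920 − 0.428 = 3.492 in; P > Ia so Q > 0
Runoff Q = (P−Ia)²/(P−Ia+S) = (3.492)²/(3.492+2.141) = 9047546162/4180309225 ≈ 2.164 in

Q = 9047546162/4180309225 in ≈ 2.164 in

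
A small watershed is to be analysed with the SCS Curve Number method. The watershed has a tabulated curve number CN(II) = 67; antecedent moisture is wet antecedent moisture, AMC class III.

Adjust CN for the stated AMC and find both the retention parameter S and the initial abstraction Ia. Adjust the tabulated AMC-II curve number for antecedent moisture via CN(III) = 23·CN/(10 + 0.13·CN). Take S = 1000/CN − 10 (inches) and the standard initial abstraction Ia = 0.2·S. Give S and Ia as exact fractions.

Adjust CN=67 to AMC III: 23·67/(10 + 0.13·67) → 1541 ÷ (1871/100) = 154100/1871 ≈ 82.362
S = 1000/(154100/1871) − 10 = 3300/1541 in ≈ 2.141 in
Initial abstraction Ia = S/5 = (3300/1541)/5 = 660/1541 ≈ 0.428 in

S = 3300/1541 in ≈ 2.141 in; Ia = 660/1541 in ≈ 0.428 in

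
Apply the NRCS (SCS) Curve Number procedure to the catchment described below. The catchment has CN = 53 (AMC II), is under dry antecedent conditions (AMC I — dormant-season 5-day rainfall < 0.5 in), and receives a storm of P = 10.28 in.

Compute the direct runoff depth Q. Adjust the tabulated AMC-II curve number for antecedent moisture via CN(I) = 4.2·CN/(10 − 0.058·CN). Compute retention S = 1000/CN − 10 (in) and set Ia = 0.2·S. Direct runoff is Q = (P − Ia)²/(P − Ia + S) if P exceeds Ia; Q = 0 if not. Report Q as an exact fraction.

Q = 28406068681/21036840825 in ≈ 1.350 in

Dry (AMC I): CN(I) = 4.2·53/(10 − 0.058·53) = (1113/5)/(3463/500) = 111300/3463 ≈ 32.140
S = 1000/(111300/3463) − 10 = 23500/1113 in ≈ 21.114 in
Initial abstraction Ia = S/5 = (23500/1113)/5 = 4700/1113 ≈ 4.223 in
Since P=10.280 > Ia=4.223: effective rainfall P−Ia = 168541/27825 in
Q = (168541/27825)²/((168541/27825) + 23500/1113) = (28406068681/774230625)/(756041/27825) = 28406068681/21036840825 in ≈ 1.350 in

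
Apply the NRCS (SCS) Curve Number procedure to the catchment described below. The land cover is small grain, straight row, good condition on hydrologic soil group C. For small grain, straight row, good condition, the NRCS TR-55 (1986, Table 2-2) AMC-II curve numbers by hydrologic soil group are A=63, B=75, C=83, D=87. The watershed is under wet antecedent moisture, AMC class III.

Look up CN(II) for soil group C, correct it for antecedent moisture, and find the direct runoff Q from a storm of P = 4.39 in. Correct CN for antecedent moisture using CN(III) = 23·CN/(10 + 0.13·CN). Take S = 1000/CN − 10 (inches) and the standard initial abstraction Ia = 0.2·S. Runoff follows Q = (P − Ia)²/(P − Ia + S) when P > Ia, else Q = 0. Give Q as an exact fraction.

Q = 646498010601/185946335900 in ≈ 3.477 in

NRCS table: small grain, straight row, good condition, soil group C → CN(II) = 83
CN(III) from CN(II)=83: (23·83)/(10 + 0.13·83) = 190900/2079 ≈ 91.823
Max retention: S = 1000/(190900/2079) − 10 = 1700/1909 in (≈ 0.891 in)
Initial abstraction Ia = S/5 = (1700/1909)/5 = 340/1909 ≈ 0.178 in
Since P=4.390 > Ia=0.178: effective rainfall P−Ia = 804051/190900 in
Runoff Q = (P−Ia)²/(P−Ia+S) = (4.212)²/(4.212+0.891) = 646498010601/185946335900 ≈ 3.477 in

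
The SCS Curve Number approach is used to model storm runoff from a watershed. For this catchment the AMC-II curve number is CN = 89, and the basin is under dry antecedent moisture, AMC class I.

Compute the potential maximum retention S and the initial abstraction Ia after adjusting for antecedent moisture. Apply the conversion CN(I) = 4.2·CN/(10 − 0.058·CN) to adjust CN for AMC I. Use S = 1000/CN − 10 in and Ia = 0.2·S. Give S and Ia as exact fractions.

CN(I) from CN(II)=89: (4.2·89)/(10 − 0.058·89) = 186900/2419 ≈ 77.263
Retention S: 1000/CN − 10 with CN=77.263 → S = 5500/1869 ≈ 2.943 in
Ia = 0.2S: 0.2·2.943 = 0.589 in (exactly 1100/1869)

S = 5500/1869 in ≈ 2.943 in; Ia = 1100/1869 in ≈ 0.589 in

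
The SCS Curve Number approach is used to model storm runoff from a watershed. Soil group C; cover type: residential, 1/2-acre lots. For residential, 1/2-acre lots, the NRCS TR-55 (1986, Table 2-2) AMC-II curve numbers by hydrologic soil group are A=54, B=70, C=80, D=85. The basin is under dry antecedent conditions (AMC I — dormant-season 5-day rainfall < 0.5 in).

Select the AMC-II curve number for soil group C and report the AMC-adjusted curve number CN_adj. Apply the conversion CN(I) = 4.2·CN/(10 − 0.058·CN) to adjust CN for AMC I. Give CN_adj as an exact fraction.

NRCS table: residential, 1/2-acre lots, soil group C → CN(II) = 80
Adjust CN=80 to AMC I: 4.2·80/(10 − 0.058·80) → 336 ÷ (134/25) = 4200/67 ≈ 62.687

CN_adj = 4200/67 ≈ 62.687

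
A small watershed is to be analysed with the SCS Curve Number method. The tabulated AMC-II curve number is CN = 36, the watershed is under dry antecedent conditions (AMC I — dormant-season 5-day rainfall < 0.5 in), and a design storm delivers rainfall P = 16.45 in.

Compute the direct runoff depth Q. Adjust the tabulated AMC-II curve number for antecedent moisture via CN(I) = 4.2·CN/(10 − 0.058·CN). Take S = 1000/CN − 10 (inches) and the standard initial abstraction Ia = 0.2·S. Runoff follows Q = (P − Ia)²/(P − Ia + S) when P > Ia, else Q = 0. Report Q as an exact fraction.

Adjust CN=36 to AMC I: 4.2·36/(10 − 0.058·36) → (756/5) ÷ (989/125) = 18900/989 ≈ 19.110
Max retention: S = 1000/(18900/989) − 10 = 8000/189 in (≈ 42.328 in)
Initial abstraction Ia = S/5 = (8000/189)/5 = 1600/189 ≈ 8.466 in
P − Ia = 16.450 − 8.466 = 30181/3780 ≈ 7.984 in (> 0, runoff occurs)
Q = (30181/3780)²/((30181/3780) + 8000/189) = (910892761/14288400)/(190181/3780) = 910892761/718884180 in ≈ 1.267 in

Q = 910892761/718884180 in ≈ 1.267 in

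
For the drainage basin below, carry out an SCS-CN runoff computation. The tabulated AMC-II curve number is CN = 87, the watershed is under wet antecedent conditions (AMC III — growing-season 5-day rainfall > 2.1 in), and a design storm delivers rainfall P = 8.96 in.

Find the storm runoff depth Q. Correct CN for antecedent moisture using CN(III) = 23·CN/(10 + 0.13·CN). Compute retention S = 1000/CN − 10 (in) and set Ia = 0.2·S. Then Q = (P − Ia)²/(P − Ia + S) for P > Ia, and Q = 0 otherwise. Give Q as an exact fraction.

CN(III) from CN(II)=87: (23·87)/(10 + 0.13·87) = 200100/2131 ≈ 93.900
S = 1000/(200100/2131) − 10 = 1300/2001 in ≈ 0.650 in
Ia = 0.2S: 0.2·0.650 = 0.130 in (exactly 260/2001)
P − Ia = 8.960 − 0.130 = 441724/50025 ≈ 8.830 in (> 0, runoff occurs)
Runoff Q = (P−Ia)²/(P−Ia+S) = (8.830)²/(8.830+0.650) = 12195005761/1482690975 ≈ 8.225 in

Q = 12195005761/1482690975 in ≈ 8.225 in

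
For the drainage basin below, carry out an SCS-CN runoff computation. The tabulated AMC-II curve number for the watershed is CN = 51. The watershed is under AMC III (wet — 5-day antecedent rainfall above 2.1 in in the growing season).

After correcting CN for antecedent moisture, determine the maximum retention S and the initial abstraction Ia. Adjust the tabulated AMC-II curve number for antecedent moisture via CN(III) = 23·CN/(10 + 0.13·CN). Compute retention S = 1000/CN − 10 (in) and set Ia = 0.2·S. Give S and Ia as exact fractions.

S = 4900/1173 in ≈ 4.177 in; Ia = 980/1173 in ≈ 0.835 in

CN(III) from CN(II)=51: (23·51)/(10 + 0.13·51) = 117300/1663 ≈ 70.535
Retention S: 1000/CN − 10 with CN=70.535 → S = 4900/1173 ≈ 4.177 in
Initial abstraction Ia = S/5 = (4900/1173)/5 = 980/1173 ≈ 0.835 in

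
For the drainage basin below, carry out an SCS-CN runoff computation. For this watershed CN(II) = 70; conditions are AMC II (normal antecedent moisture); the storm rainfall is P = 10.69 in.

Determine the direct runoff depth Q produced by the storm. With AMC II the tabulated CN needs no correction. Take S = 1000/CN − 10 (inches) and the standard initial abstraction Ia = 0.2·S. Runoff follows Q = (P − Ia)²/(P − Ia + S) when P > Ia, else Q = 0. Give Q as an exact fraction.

Q = 47375689/6918100 in ≈ 6.848 in

CN(II) = 70; AMC II needs no correction.
S = 1000/70 − 10 = 30/7 in ≈ 4.286 in
Ia = 0.2·(30/7) = 6/7 in ≈ 0.857 in
P − Ia = 10.690 − 0.857 = 6883/700 ≈ 9.833 in (> 0, runoff occurs)
Q = (6883/700)²/((6883/700) + 30/7) = (47375689/490000)/(9883/700) = 47375689/6918100 in ≈ 6.848 in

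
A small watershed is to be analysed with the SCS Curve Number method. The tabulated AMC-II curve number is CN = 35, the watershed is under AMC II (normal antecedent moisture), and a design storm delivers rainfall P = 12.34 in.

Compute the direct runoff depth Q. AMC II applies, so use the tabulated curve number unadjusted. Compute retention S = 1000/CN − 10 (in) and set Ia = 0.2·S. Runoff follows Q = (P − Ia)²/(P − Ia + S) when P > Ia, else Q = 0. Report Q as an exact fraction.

Q = 9114361/3331650 in ≈ 2.736 in

CN(II) = 35; AMC II needs no correction.
Retention S: 1000/CN − 10 with CN=35.000 → S = 130/7 ≈ 18.571 in
Ia = 0.2·(130/7) = 26/7 in ≈ 3.714 in
P − Ia = 12.340 − 3.714 = 3019/350 ≈ 8.626 in (> 0, runoff occurs)
Runoff Q = (P−Ia)²/(P−Ia+S) = (8.626)²/(8.626+18.571) = 9114361/3331650 ≈ 2.736 in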